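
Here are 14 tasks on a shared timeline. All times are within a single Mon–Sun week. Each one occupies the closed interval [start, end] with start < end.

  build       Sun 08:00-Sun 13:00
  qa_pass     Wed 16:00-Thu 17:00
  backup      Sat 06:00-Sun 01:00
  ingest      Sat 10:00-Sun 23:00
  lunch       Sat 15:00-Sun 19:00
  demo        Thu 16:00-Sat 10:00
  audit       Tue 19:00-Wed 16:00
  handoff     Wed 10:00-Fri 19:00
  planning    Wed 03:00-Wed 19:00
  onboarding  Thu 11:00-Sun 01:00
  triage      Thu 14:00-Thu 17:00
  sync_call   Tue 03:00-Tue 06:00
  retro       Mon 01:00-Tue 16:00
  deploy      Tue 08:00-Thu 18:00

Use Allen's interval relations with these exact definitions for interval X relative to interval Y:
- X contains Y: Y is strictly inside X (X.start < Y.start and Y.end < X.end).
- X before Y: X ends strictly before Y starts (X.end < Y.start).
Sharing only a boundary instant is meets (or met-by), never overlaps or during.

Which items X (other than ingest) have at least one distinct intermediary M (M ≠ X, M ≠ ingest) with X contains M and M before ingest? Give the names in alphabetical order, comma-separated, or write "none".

deploy, handoff, onboarding, retro

Target ingest = [Sat 10:00, Sun 23:00].
Intermediaries M with M before ingest: audit, deploy, handoff, planning, qa_pass, retro, sync_call, triage.
Via audit — items with X contains audit: deploy.
Via deploy — items with X contains deploy: none.
Via handoff — items with X contains handoff: none.
Via planning — items with X contains planning: deploy.
Via qa_pass — items with X contains qa_pass: deploy, handoff.
Via retro — items with X contains retro: none.
Via sync_call — items with X contains sync_call: retro.
Via triage — items with X contains triage: deploy, handoff, onboarding.
Union: deploy, handoff, onboarding, retro.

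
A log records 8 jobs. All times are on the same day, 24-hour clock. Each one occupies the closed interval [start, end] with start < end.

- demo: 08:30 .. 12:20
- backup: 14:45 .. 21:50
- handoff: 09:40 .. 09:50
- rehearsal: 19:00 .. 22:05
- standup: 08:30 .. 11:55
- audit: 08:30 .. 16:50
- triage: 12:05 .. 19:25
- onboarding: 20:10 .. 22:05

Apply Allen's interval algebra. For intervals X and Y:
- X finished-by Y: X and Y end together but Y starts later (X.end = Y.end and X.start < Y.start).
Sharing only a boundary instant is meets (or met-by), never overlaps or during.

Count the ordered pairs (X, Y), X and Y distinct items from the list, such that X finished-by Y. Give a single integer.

Checking all 56 ordered pairs for relation 'finished-by'; matching pairs in alphabetical order:
(rehearsal, onboarding): rehearsal finished-by onboarding ✓
Count: 1.

1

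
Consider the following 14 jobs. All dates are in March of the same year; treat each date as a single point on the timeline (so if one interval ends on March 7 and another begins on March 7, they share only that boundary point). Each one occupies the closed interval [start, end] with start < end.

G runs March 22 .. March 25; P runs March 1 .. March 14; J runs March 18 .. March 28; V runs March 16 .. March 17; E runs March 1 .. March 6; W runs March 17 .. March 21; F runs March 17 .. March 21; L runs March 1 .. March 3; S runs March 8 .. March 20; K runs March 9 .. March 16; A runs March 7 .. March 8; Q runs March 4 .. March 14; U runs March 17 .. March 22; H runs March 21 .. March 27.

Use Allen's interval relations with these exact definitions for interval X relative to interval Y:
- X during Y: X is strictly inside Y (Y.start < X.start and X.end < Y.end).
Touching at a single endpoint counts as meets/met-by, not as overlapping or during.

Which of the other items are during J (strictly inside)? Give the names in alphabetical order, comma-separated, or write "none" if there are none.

G, H

Target J = [March 18, March 28].
A [March 7, March 8] → before → no.
E [March 1, March 6] → before → no.
F [March 17, March 21] → overlaps → no.
G [March 22, March 25] → during → yes.
H [March 21, March 27] → during → yes.
K [March 9, March 16] → before → no.
L [March 1, March 3] → before → no.
P [March 1, March 14] → before → no.
Q [March 4, March 14] → before → no.
S [March 8, March 20] → overlaps → no.
U [March 17, March 22] → overlaps → no.
V [March 16, March 17] → before → no.
W [March 17, March 21] → overlaps → no.
Result: G, H.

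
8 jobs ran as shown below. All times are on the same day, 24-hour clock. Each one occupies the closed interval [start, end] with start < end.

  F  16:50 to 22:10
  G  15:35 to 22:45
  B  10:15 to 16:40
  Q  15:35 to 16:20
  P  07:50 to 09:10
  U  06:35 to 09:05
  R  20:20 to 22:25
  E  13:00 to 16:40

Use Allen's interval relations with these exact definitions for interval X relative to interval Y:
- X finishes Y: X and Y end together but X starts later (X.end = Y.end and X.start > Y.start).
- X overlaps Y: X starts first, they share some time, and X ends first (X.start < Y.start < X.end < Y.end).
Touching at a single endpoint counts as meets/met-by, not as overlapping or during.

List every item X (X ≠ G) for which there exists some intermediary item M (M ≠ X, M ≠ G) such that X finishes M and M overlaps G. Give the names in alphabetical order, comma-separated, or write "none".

Target G = [15:35, 22:45].
Intermediaries M with M overlaps G: B, E.
Via B — items with X finishes B: E.
Via E — items with X finishes E: none.
Union: E.

E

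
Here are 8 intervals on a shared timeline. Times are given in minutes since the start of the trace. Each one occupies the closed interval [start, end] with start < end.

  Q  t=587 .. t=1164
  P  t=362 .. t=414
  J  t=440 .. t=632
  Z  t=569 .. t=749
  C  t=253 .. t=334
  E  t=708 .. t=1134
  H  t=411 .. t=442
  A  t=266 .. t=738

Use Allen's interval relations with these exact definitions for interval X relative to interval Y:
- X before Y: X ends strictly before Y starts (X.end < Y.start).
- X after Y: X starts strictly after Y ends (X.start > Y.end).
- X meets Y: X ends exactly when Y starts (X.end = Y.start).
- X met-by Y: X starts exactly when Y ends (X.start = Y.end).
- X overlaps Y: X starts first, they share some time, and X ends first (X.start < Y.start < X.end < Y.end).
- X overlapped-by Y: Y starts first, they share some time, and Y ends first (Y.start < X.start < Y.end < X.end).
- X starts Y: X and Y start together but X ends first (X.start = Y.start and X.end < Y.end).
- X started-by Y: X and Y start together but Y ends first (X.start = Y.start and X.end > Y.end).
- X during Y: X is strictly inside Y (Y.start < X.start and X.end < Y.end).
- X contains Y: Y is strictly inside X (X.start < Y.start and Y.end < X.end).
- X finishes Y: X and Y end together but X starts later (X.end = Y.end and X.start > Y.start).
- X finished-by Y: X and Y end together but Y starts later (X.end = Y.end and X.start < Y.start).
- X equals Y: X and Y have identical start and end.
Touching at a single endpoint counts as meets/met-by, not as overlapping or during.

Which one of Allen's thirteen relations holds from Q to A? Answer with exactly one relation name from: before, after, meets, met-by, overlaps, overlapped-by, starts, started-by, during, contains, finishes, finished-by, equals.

overlapped-by

Q = [t=587, t=1164]; A = [t=266, t=738].
Compare endpoints: Q.start > A.start, Q.start < A.end, Q.end > A.start, Q.end > A.end.
That pattern is 'overlapped-by'.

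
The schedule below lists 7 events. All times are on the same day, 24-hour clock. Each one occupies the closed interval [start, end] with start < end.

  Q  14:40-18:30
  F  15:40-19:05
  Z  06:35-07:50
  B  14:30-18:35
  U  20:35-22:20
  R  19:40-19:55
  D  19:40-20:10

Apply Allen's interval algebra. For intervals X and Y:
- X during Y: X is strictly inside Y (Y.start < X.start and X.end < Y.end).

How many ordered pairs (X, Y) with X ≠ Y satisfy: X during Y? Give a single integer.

1

Checking all 42 ordered pairs for relation 'during'; matching pairs in alphabetical order:
(Q, B): Q during B ✓
Count: 1.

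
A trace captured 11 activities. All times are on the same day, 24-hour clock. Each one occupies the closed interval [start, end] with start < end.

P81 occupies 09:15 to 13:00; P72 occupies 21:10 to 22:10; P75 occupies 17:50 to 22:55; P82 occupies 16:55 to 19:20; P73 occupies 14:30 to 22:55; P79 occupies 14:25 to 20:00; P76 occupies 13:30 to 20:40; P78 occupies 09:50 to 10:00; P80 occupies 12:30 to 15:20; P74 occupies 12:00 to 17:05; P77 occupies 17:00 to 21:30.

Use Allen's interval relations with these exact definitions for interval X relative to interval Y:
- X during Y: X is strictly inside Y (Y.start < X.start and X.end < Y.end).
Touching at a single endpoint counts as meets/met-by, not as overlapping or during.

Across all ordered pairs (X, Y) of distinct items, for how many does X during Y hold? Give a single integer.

9

Checking all 110 ordered pairs for relation 'during'; matching pairs in alphabetical order:
(P72, P73): P72 during P73 ✓
(P72, P75): P72 during P75 ✓
(P77, P73): P77 during P73 ✓
(P78, P81): P78 during P81 ✓
(P79, P76): P79 during P76 ✓
(P80, P74): P80 during P74 ✓
(P82, P73): P82 during P73 ✓
(P82, P76): P82 during P76 ✓
(P82, P79): P82 during P79 ✓
Count: 9.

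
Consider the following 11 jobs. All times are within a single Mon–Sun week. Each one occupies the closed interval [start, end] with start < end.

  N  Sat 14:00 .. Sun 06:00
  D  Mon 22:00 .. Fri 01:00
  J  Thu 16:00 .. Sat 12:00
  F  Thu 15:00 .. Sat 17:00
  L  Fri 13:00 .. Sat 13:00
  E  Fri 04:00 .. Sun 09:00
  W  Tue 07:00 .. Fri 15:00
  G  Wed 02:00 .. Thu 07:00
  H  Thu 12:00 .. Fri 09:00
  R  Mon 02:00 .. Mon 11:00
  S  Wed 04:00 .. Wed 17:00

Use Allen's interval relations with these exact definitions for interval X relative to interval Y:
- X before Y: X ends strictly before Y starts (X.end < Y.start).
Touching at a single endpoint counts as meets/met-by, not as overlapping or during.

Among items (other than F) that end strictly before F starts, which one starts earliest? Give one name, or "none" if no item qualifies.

Target F = [Thu 15:00, Sat 17:00].
D [Mon 22:00, Fri 01:00] → overlaps → excluded.
E [Fri 04:00, Sun 09:00] → overlapped-by → excluded.
G [Wed 02:00, Thu 07:00] → before → candidate.
H [Thu 12:00, Fri 09:00] → overlaps → excluded.
J [Thu 16:00, Sat 12:00] → during → excluded.
L [Fri 13:00, Sat 13:00] → during → excluded.
N [Sat 14:00, Sun 06:00] → overlapped-by → excluded.
R [Mon 02:00, Mon 11:00] → before → candidate.
S [Wed 04:00, Wed 17:00] → before → candidate.
W [Tue 07:00, Fri 15:00] → overlaps → excluded.
Among candidates, earliest start is Mon 02:00 → R.

R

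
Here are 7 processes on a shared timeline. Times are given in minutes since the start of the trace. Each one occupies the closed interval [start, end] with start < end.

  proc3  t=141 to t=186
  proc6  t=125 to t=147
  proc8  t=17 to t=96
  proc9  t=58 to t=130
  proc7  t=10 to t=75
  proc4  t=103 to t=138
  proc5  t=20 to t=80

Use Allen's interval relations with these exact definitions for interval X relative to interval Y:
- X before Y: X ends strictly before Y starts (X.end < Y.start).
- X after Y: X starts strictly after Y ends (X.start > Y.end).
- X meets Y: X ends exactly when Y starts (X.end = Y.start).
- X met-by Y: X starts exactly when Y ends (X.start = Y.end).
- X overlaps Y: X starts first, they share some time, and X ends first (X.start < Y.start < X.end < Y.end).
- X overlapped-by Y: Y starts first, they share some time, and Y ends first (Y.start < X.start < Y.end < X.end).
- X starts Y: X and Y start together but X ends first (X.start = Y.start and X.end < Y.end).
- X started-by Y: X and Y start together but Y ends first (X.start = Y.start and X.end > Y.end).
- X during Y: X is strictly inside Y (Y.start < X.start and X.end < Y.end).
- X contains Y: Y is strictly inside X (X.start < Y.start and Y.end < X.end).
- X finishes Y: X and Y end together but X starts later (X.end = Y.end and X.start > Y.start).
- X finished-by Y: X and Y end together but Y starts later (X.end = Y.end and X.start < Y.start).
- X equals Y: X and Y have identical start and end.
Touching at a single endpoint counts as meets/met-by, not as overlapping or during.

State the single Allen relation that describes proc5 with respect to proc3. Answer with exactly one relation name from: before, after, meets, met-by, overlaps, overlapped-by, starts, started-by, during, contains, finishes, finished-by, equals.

proc5 = [t=20, t=80]; proc3 = [t=141, t=186].
Compare endpoints: proc5.start < proc3.start, proc5.start < proc3.end, proc5.end < proc3.start, proc5.end < proc3.end.
That pattern is 'before'.

before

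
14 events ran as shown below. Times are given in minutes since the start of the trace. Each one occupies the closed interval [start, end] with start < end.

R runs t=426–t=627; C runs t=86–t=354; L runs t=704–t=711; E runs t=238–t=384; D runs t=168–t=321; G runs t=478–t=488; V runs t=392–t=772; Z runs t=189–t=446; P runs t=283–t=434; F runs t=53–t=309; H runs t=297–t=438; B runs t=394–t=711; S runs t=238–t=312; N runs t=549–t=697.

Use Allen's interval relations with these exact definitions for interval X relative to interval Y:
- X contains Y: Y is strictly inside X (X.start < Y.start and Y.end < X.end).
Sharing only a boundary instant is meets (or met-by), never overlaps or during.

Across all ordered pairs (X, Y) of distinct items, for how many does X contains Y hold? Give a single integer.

16

Checking all 182 ordered pairs for relation 'contains'; matching pairs in alphabetical order:
(B, G): B contains G ✓
(B, N): B contains N ✓
(B, R): B contains R ✓
(C, D): C contains D ✓
(C, S): C contains S ✓
(D, S): D contains S ✓
(R, G): R contains G ✓
(V, B): V contains B ✓
(V, G): V contains G ✓
(V, L): V contains L ✓
(V, N): V contains N ✓
(V, R): V contains R ✓
(Z, E): Z contains E ✓
(Z, H): Z contains H ✓
(Z, P): Z contains P ✓
(Z, S): Z contains S ✓
Count: 16.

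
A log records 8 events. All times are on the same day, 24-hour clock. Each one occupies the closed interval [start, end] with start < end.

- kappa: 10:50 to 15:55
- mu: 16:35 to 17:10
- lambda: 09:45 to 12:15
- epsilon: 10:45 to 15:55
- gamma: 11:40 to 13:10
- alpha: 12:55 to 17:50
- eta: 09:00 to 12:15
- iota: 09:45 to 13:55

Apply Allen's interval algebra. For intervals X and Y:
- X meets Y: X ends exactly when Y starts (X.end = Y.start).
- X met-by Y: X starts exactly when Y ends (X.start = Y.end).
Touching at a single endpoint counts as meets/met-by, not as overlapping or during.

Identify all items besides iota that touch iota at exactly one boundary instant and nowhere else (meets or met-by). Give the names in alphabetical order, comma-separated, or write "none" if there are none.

Target iota = [09:45, 13:55].
alpha [12:55, 17:50] → overlapped-by → no.
epsilon [10:45, 15:55] → overlapped-by → no.
eta [09:00, 12:15] → overlaps → no.
gamma [11:40, 13:10] → during → no.
kappa [10:50, 15:55] → overlapped-by → no.
lambda [09:45, 12:15] → starts → no.
mu [16:35, 17:10] → after → no.
Result: none.

none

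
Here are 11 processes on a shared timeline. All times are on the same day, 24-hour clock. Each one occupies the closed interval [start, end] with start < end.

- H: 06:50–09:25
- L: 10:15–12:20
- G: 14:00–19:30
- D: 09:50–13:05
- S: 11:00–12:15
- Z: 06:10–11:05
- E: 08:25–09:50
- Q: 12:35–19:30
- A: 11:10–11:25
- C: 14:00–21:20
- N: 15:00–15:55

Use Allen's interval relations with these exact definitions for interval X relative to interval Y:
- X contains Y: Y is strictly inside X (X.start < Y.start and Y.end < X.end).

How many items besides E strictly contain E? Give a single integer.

1

Target E = [08:25, 09:50].
A [11:10, 11:25] → after → no.
C [14:00, 21:20] → after → no.
D [09:50, 13:05] → met-by → no.
G [14:00, 19:30] → after → no.
H [06:50, 09:25] → overlaps → no.
L [10:15, 12:20] → after → no.
N [15:00, 15:55] → after → no.
Q [12:35, 19:30] → after → no.
S [11:00, 12:15] → after → no.
Z [06:10, 11:05] → contains → counts.
Total: 1.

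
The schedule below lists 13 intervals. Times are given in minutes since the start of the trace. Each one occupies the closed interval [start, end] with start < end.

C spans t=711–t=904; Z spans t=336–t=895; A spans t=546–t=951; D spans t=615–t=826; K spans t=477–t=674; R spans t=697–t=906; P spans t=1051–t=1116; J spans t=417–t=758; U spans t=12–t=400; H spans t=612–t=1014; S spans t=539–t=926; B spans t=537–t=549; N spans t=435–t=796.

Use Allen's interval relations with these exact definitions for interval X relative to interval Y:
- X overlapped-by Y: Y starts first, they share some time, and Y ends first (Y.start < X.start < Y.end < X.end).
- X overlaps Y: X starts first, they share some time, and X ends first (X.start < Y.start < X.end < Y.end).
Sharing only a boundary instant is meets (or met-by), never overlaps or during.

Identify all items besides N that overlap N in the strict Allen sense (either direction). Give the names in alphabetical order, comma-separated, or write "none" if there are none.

A, C, D, H, J, R, S

Target N = [t=435, t=796].
A [t=546, t=951] → overlapped-by → yes.
B [t=537, t=549] → during → no.
C [t=711, t=904] → overlapped-by → yes.
D [t=615, t=826] → overlapped-by → yes.
H [t=612, t=1014] → overlapped-by → yes.
J [t=417, t=758] → overlaps → yes.
K [t=477, t=674] → during → no.
P [t=1051, t=1116] → after → no.
R [t=697, t=906] → overlapped-by → yes.
S [t=539, t=926] → overlapped-by → yes.
U [t=12, t=400] → before → no.
Z [t=336, t=895] → contains → no.
Result: A, C, D, H, J, R, S.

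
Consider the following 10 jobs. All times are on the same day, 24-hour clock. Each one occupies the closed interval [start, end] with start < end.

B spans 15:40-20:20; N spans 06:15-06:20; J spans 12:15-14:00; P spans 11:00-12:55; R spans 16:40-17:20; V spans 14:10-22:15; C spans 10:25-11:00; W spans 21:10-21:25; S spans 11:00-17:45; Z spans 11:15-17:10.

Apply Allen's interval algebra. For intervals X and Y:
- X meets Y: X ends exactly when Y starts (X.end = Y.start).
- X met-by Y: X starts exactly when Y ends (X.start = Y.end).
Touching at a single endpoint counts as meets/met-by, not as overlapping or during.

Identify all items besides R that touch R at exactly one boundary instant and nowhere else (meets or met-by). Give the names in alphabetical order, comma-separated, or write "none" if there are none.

none

Target R = [16:40, 17:20].
B [15:40, 20:20] → contains → no.
C [10:25, 11:00] → before → no.
J [12:15, 14:00] → before → no.
N [06:15, 06:20] → before → no.
P [11:00, 12:55] → before → no.
S [11:00, 17:45] → contains → no.
V [14:10, 22:15] → contains → no.
W [21:10, 21:25] → after → no.
Z [11:15, 17:10] → overlaps → no.
Result: none.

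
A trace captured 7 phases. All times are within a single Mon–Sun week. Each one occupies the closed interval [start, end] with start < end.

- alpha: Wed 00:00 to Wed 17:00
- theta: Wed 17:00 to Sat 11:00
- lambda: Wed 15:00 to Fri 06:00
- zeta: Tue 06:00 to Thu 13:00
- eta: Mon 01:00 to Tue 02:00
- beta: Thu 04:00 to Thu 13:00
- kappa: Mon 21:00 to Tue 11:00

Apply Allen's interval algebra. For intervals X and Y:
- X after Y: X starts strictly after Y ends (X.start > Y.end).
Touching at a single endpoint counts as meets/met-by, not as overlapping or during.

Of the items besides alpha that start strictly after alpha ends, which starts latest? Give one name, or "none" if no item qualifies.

Target alpha = [Wed 00:00, Wed 17:00].
beta [Thu 04:00, Thu 13:00] → after → candidate.
eta [Mon 01:00, Tue 02:00] → before → excluded.
kappa [Mon 21:00, Tue 11:00] → before → excluded.
lambda [Wed 15:00, Fri 06:00] → overlapped-by → excluded.
theta [Wed 17:00, Sat 11:00] → met-by → excluded.
zeta [Tue 06:00, Thu 13:00] → contains → excluded.
Among candidates, latest start is Thu 04:00 → beta.

beta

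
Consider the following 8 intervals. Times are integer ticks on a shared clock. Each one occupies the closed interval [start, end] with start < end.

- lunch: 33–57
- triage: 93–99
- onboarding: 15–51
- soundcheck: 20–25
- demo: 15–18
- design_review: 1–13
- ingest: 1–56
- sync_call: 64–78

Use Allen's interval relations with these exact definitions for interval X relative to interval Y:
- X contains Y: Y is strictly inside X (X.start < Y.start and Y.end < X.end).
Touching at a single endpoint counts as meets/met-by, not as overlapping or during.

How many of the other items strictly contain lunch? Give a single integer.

0

Target lunch = [33, 57].
demo [15, 18] → before → no.
design_review [1, 13] → before → no.
ingest [1, 56] → overlaps → no.
onboarding [15, 51] → overlaps → no.
soundcheck [20, 25] → before → no.
sync_call [64, 78] → after → no.
triage [93, 99] → after → no.
Total: 0.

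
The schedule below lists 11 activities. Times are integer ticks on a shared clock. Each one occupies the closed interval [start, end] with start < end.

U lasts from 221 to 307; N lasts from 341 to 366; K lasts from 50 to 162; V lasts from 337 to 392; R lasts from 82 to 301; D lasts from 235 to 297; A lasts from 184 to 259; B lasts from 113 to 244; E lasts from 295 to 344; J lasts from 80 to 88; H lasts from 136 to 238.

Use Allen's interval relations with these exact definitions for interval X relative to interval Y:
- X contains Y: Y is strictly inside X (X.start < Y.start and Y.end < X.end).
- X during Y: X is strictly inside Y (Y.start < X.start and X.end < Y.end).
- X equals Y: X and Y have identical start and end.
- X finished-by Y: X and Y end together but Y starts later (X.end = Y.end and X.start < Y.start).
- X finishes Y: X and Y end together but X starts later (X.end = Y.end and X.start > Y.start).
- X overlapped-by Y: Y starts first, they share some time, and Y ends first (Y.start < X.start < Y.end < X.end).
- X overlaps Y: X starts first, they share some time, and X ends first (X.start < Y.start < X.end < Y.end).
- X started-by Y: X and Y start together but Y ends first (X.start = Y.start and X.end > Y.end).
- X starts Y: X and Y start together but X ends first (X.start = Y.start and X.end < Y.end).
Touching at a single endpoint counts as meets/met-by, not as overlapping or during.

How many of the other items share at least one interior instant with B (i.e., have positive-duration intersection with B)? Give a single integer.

6

Target B = [113, 244].
A [184, 259] → overlapped-by → counts.
D [235, 297] → overlapped-by → counts.
E [295, 344] → after → no.
H [136, 238] → during → counts.
J [80, 88] → before → no.
K [50, 162] → overlaps → counts.
N [341, 366] → after → no.
R [82, 301] → contains → counts.
U [221, 307] → overlapped-by → counts.
V [337, 392] → after → no.
Total: 6.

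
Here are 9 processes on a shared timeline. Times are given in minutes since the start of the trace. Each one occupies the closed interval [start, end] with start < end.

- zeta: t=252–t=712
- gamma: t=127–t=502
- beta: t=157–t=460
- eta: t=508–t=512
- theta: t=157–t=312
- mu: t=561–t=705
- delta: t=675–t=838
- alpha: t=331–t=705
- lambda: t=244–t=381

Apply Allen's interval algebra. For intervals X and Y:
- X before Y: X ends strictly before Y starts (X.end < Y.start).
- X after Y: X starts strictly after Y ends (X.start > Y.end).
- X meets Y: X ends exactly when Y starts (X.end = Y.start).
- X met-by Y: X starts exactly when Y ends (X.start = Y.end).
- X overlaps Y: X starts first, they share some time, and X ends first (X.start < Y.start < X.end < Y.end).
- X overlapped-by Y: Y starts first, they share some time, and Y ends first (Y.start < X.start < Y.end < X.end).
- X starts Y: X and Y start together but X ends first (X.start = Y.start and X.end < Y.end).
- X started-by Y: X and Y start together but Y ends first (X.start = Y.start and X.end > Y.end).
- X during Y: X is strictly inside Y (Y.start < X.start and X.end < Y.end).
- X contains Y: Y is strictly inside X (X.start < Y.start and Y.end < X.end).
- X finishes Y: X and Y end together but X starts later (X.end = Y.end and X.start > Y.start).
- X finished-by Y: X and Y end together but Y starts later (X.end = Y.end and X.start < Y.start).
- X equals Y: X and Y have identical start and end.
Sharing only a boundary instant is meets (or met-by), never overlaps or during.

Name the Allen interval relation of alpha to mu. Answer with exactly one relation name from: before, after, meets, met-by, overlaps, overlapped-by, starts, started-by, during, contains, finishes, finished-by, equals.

finished-by

alpha = [t=331, t=705]; mu = [t=561, t=705].
Compare endpoints: alpha.start < mu.start, alpha.start < mu.end, alpha.end > mu.start, alpha.end = mu.end.
That pattern is 'finished-by'.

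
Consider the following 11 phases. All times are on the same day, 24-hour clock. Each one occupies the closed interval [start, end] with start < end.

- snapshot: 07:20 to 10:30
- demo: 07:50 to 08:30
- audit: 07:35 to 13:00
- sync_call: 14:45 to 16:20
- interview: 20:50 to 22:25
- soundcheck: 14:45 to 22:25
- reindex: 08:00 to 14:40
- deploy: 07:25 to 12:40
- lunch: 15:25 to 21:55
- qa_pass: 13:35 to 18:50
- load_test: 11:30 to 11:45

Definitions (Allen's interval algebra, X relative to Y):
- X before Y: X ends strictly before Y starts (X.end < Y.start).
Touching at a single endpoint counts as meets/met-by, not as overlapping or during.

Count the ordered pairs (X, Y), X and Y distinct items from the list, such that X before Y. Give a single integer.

Checking all 110 ordered pairs for relation 'before'; matching pairs in alphabetical order:
(audit, interview): audit before interview ✓
(audit, lunch): audit before lunch ✓
(audit, qa_pass): audit before qa_pass ✓
(audit, soundcheck): audit before soundcheck ✓
(audit, sync_call): audit before sync_call ✓
(demo, interview): demo before interview ✓
(demo, load_test): demo before load_test ✓
(demo, lunch): demo before lunch ✓
(demo, qa_pass): demo before qa_pass ✓
(demo, soundcheck): demo before soundcheck ✓
(demo, sync_call): demo before sync_call ✓
(deploy, interview): deploy before interview ✓
(deploy, lunch): deploy before lunch ✓
(deploy, qa_pass): deploy before qa_pass ✓
(deploy, soundcheck): deploy before soundcheck ✓
(deploy, sync_call): deploy before sync_call ✓
(load_test, interview): load_test before interview ✓
(load_test, lunch): load_test before lunch ✓
(load_test, qa_pass): load_test before qa_pass ✓
(load_test, soundcheck): load_test before soundcheck ✓
(load_test, sync_call): load_test before sync_call ✓
(qa_pass, interview): qa_pass before interview ✓
(reindex, interview): reindex before interview ✓
(reindex, lunch): reindex before lunch ✓
... plus 9 further pairs not listed.
Count: 33.

33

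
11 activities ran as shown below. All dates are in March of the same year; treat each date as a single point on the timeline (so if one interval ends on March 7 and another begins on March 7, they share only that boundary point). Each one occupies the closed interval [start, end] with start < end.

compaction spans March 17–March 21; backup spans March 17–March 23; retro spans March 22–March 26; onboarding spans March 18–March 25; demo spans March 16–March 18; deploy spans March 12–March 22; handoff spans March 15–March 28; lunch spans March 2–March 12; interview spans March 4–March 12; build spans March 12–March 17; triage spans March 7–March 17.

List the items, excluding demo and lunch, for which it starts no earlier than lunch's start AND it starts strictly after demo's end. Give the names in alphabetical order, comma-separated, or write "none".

retro

Conditions: its start is no earlier than lunch's start (X.start >= March 2) AND its start is strictly after demo's end (X.start > March 18).
backup: start March 17 >= March 2? ✓; start March 17 > March 18? ✗ → no.
build: start March 12 >= March 2? ✓; start March 12 > March 18? ✗ → no.
compaction: start March 17 >= March 2? ✓; start March 17 > March 18? ✗ → no.
deploy: start March 12 >= March 2? ✓; start March 12 > March 18? ✗ → no.
handoff: start March 15 >= March 2? ✓; start March 15 > March 18? ✗ → no.
interview: start March 4 >= March 2? ✓; start March 4 > March 18? ✗ → no.
onboarding: start March 18 >= March 2? ✓; start March 18 > March 18? ✗ → no.
retro: start March 22 >= March 2? ✓; start March 22 > March 18? ✓ → yes.
triage: start March 7 >= March 2? ✓; start March 7 > March 18? ✗ → no.
Result: retro.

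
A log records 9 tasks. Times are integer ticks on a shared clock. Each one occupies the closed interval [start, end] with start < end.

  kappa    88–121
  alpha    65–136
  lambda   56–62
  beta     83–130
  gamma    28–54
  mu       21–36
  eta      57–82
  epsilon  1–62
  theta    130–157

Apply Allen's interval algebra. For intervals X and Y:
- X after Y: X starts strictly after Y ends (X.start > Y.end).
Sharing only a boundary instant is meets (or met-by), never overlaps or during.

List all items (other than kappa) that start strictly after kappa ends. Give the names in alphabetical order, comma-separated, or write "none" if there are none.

Target kappa = [88, 121].
alpha [65, 136] → contains → no.
beta [83, 130] → contains → no.
epsilon [1, 62] → before → no.
eta [57, 82] → before → no.
gamma [28, 54] → before → no.
lambda [56, 62] → before → no.
mu [21, 36] → before → no.
theta [130, 157] → after → yes.
Result: theta.

theta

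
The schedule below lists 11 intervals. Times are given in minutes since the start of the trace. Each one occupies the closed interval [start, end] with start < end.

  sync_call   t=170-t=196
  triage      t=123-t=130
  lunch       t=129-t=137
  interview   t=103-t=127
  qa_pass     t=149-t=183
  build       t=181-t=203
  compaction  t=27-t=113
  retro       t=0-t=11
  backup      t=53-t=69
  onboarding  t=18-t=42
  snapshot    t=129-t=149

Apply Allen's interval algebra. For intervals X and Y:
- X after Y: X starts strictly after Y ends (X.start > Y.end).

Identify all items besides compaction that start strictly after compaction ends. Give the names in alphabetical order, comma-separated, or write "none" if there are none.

Target compaction = [t=27, t=113].
backup [t=53, t=69] → during → no.
build [t=181, t=203] → after → yes.
interview [t=103, t=127] → overlapped-by → no.
lunch [t=129, t=137] → after → yes.
onboarding [t=18, t=42] → overlaps → no.
qa_pass [t=149, t=183] → after → yes.
retro [t=0, t=11] → before → no.
snapshot [t=129, t=149] → after → yes.
sync_call [t=170, t=196] → after → yes.
triage [t=123, t=130] → after → yes.
Result: build, lunch, qa_pass, snapshot, sync_call, triage.

build, lunch, qa_pass, snapshot, sync_call, triage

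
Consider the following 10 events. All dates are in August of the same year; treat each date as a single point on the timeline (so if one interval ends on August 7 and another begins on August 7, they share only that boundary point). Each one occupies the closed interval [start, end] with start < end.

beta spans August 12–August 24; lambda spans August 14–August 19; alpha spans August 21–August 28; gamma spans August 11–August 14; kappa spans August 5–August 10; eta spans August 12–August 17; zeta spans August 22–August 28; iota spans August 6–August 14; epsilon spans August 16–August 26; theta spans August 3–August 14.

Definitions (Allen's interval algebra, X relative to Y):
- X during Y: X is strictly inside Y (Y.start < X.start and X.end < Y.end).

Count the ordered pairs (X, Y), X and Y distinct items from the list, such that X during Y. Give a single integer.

Checking all 90 ordered pairs for relation 'during'; matching pairs in alphabetical order:
(kappa, theta): kappa during theta ✓
(lambda, beta): lambda during beta ✓
Count: 2.

2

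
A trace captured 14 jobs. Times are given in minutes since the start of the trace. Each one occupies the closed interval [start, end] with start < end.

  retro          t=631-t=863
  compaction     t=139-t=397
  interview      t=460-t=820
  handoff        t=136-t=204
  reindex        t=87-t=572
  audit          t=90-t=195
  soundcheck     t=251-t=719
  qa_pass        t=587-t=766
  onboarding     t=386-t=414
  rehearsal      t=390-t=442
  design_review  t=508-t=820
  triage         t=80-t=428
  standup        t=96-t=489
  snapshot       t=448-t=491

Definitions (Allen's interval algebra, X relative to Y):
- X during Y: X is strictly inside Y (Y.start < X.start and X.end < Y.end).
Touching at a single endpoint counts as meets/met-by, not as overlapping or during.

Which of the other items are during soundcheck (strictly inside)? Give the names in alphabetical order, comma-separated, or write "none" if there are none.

onboarding, rehearsal, snapshot

Target soundcheck = [t=251, t=719].
audit [t=90, t=195] → before → no.
compaction [t=139, t=397] → overlaps → no.
design_review [t=508, t=820] → overlapped-by → no.
handoff [t=136, t=204] → before → no.
interview [t=460, t=820] → overlapped-by → no.
onboarding [t=386, t=414] → during → yes.
qa_pass [t=587, t=766] → overlapped-by → no.
rehearsal [t=390, t=442] → during → yes.
reindex [t=87, t=572] → overlaps → no.
retro [t=631, t=863] → overlapped-by → no.
snapshot [t=448, t=491] → during → yes.
standup [t=96, t=489] → overlaps → no.
triage [t=80, t=428] → overlaps → no.
Result: onboarding, rehearsal, snapshot.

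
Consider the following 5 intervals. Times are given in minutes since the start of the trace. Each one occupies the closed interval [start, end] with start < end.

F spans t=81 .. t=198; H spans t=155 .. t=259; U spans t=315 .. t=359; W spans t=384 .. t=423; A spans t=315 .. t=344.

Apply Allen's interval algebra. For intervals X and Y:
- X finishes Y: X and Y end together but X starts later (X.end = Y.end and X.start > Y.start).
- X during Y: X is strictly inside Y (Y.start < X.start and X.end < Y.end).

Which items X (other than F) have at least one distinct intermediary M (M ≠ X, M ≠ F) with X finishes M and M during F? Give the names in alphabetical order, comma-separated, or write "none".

Target F = [t=81, t=198].
Intermediaries M with M during F: none.
Union: none.

none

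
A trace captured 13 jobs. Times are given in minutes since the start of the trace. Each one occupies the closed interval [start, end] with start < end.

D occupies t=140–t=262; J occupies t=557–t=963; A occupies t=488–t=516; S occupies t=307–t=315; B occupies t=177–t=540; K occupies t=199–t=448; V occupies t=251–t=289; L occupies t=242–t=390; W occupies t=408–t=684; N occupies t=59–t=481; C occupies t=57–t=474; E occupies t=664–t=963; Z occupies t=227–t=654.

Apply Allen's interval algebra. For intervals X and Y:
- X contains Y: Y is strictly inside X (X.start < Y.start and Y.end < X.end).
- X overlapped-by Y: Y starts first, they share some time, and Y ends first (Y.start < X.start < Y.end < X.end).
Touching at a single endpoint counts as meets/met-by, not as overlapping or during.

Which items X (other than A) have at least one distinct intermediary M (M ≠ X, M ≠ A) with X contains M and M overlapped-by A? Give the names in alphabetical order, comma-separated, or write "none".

none

Target A = [t=488, t=516].
Intermediaries M with M overlapped-by A: none.
Union: none.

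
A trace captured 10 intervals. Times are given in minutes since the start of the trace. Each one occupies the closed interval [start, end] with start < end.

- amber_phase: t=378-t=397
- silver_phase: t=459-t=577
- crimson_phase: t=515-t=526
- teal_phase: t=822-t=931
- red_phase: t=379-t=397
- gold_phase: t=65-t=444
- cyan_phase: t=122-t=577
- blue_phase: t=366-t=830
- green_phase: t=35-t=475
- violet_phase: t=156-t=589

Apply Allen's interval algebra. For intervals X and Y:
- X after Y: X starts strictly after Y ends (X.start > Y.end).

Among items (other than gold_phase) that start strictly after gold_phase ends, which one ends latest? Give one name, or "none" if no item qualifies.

teal_phase

Target gold_phase = [t=65, t=444].
amber_phase [t=378, t=397] → during → excluded.
blue_phase [t=366, t=830] → overlapped-by → excluded.
crimson_phase [t=515, t=526] → after → candidate.
cyan_phase [t=122, t=577] → overlapped-by → excluded.
green_phase [t=35, t=475] → contains → excluded.
red_phase [t=379, t=397] → during → excluded.
silver_phase [t=459, t=577] → after → candidate.
teal_phase [t=822, t=931] → after → candidate.
violet_phase [t=156, t=589] → overlapped-by → excluded.
Among candidates, latest end is t=931 → teal_phase.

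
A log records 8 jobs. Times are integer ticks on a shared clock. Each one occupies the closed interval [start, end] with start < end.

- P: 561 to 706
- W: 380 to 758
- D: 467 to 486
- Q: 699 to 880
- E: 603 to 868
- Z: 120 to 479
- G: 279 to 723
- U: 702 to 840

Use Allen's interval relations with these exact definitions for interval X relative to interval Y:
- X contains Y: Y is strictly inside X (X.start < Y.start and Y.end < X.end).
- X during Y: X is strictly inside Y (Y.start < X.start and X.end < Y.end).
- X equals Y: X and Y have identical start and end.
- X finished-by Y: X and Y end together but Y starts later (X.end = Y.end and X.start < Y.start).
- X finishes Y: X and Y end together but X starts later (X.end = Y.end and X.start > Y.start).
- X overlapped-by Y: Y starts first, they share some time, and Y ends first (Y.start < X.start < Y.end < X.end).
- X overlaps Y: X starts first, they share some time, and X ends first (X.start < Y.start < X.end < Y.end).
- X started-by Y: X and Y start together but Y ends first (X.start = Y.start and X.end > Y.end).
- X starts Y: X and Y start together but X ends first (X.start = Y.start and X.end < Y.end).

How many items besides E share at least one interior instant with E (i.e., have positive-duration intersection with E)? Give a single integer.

Target E = [603, 868].
D [467, 486] → before → no.
G [279, 723] → overlaps → counts.
P [561, 706] → overlaps → counts.
Q [699, 880] → overlapped-by → counts.
U [702, 840] → during → counts.
W [380, 758] → overlaps → counts.
Z [120, 479] → before → no.
Total: 5.

5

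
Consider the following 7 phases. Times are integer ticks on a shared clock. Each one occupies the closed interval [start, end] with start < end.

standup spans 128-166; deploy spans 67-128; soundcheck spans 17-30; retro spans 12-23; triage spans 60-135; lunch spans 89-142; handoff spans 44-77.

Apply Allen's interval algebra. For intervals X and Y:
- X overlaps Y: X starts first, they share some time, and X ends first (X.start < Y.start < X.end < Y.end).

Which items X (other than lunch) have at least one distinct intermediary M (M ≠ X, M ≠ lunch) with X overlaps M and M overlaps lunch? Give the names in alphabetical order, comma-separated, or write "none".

Target lunch = [89, 142].
Intermediaries M with M overlaps lunch: deploy, triage.
Via deploy — items with X overlaps deploy: handoff.
Via triage — items with X overlaps triage: handoff.
Union: handoff.

handoff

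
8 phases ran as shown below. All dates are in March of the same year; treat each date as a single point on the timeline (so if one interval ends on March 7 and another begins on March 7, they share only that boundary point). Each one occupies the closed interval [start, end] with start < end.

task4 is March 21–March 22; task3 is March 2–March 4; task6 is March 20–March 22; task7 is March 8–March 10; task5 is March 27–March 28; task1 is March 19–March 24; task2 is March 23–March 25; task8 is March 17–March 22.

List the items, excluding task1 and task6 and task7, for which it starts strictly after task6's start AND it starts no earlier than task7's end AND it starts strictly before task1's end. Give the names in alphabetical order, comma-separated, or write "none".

task2, task4

Conditions: its start is strictly after task6's start (X.start > March 20) AND its start is no earlier than task7's end (X.start >= March 10) AND its start is strictly before task1's end (X.start < March 24).
task2: start March 23 > March 20? ✓; start March 23 >= March 10? ✓; start March 23 < March 24? ✓ → yes.
task3: start March 2 > March 20? ✗; start March 2 >= March 10? ✗; start March 2 < March 24? ✓ → no.
task4: start March 21 > March 20? ✓; start March 21 >= March 10? ✓; start March 21 < March 24? ✓ → yes.
task5: start March 27 > March 20? ✓; start March 27 >= March 10? ✓; start March 27 < March 24? ✗ → no.
task8: start March 17 > March 20? ✗; start March 17 >= March 10? ✓; start March 17 < March 24? ✓ → no.
Result: task2, task4.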